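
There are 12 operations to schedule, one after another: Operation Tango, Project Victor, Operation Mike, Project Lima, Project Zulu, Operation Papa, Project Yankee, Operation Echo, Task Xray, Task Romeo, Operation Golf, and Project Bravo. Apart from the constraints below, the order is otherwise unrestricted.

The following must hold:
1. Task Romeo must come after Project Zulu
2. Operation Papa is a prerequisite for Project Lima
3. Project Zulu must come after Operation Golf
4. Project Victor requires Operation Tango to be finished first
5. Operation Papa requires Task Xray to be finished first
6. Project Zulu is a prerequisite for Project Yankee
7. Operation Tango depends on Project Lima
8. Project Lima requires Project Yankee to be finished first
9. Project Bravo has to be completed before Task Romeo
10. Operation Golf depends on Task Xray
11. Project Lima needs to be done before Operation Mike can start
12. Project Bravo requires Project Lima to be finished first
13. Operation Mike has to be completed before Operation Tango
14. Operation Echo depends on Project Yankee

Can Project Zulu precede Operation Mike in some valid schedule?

Yes

Project Zulu is actually forced before Operation Mike by the constraints, so certainly some valid ordering has Project Zulu first.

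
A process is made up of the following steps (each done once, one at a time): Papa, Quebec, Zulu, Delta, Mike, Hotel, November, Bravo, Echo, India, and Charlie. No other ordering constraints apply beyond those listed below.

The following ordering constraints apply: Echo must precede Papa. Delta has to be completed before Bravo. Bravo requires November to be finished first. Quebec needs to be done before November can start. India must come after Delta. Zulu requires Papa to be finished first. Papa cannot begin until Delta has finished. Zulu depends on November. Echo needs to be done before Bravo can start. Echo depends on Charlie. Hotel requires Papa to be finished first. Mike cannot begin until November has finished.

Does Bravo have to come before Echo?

In fact the dependencies run the other way: Echo → Bravo.
So Bravo does not have to come before Echo — it cannot.

No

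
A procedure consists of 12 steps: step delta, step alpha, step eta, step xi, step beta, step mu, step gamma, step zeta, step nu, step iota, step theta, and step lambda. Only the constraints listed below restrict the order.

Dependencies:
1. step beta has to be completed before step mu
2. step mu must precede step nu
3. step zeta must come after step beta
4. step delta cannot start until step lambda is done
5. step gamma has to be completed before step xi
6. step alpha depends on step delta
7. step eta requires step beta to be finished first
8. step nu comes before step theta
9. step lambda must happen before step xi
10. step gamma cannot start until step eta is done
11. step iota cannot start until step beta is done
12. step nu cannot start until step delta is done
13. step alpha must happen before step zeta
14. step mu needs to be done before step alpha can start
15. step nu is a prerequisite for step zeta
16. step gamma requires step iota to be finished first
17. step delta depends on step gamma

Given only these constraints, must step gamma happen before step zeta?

Yes

Tracing the constraints gives a chain: step gamma → step delta → step nu → step zeta.
That forces step gamma before step zeta in every valid schedule.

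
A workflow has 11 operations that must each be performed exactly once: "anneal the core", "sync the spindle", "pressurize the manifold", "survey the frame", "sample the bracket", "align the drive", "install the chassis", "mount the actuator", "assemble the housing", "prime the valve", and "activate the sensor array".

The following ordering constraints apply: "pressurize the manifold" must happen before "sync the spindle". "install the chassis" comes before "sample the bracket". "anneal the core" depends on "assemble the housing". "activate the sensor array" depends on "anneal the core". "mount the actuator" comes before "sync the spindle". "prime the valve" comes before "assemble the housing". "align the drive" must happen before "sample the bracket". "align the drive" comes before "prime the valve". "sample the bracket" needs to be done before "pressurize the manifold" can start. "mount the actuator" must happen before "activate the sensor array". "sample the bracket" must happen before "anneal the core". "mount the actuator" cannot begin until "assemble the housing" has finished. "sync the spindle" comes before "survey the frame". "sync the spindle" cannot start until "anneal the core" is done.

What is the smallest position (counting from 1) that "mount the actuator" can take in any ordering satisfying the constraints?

The operations that are forced before "mount the actuator", directly or transitively, are "align the drive", "assemble the housing", "prime the valve". That's 3 operations.
So at minimum 3 operations come before "mount the actuator", putting "mount the actuator" no earlier than position 4. That position is achievable by scheduling exactly those predecessors first.

4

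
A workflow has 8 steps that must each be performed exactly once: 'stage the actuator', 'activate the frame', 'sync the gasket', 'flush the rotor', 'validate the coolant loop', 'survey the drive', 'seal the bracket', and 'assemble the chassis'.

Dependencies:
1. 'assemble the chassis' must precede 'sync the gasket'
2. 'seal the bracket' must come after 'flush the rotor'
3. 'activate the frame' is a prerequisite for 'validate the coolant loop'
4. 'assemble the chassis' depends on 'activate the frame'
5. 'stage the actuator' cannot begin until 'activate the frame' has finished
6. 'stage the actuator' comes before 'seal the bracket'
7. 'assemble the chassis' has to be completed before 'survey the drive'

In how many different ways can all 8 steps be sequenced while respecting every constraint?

The steps with no prerequisites are 'activate the frame', 'flush the rotor'; any of them can be placed first.
Systematically extending each partial ordering one step at a time and counting, there are 680 complete orderings.

680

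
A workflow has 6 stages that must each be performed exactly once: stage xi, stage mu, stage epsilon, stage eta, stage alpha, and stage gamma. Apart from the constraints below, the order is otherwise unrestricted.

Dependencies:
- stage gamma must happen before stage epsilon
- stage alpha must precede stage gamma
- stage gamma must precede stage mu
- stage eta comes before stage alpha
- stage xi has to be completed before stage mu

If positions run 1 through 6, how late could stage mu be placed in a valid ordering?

Stage mu has no required successors, so nothing stops it from going last (position 6).

6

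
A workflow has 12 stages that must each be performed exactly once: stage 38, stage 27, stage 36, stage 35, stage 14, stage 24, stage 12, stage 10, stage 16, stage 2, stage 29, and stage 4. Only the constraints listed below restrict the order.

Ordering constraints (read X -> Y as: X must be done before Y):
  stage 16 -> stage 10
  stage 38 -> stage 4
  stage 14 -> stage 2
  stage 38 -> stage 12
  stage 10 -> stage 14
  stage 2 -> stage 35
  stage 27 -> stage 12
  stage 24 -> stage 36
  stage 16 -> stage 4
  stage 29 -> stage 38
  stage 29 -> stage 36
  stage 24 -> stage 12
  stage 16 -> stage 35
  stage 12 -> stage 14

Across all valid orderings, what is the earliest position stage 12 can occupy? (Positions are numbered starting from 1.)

Working backwards through the constraints from stage 12, its full set of required predecessors is stage 38, stage 27, stage 24, stage 29 — 4 of them.
With 4 mandatory predecessors, the earliest stage 12 can sit is position 4+1 = 5, and placing just those 4 first achieves it.

5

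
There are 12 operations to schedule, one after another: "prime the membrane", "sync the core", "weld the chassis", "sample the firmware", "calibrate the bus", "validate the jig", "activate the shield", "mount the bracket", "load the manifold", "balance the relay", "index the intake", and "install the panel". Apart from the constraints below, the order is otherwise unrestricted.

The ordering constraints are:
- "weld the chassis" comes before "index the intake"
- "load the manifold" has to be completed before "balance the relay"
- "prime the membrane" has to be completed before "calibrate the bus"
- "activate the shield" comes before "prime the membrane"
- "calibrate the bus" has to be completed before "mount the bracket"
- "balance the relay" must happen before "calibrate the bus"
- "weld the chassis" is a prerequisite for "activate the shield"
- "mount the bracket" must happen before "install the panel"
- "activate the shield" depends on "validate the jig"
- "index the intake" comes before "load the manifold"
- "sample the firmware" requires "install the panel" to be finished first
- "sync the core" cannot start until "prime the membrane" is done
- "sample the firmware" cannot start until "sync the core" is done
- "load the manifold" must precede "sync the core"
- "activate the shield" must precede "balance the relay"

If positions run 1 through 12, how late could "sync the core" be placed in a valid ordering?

11

The only operation forced after "sync the core" (directly or by a chain) is "sample the firmware".
With 1 mandatory successor out of 12 operations total, the latest slot for "sync the core" is 12−1 = 11, and it's reachable by doing all non-successors before "sync the core".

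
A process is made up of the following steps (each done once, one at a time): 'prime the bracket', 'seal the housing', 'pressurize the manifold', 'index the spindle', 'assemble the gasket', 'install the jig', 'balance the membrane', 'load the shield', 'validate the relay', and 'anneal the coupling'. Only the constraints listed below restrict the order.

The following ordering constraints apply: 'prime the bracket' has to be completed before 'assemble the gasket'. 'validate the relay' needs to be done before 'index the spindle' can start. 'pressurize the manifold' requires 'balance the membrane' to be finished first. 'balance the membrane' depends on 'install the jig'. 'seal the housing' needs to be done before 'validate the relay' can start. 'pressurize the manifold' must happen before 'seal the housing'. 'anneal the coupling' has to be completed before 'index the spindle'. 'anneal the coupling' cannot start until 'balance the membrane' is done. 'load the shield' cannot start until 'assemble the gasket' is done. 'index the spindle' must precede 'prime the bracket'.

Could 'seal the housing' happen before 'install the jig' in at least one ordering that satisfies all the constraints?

There is a dependency chain 'install the jig' → 'balance the membrane' → 'pressurize the manifold' → 'seal the housing', so 'seal the housing' always comes after 'install the jig'.
So no valid ordering can have 'seal the housing' before 'install the jig'.

No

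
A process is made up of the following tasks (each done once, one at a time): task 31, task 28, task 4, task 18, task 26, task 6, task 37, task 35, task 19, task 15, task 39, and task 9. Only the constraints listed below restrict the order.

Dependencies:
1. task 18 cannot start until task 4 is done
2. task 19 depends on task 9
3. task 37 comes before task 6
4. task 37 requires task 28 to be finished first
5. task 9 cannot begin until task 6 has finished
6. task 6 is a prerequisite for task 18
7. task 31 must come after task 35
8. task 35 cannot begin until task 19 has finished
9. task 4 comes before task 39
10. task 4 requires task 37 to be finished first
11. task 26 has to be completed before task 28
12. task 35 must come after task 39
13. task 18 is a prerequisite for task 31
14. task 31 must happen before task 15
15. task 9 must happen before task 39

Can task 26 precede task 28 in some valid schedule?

The constraints force task 26 before task 28, so yes — every valid ordering has task 26 earlier.

Yes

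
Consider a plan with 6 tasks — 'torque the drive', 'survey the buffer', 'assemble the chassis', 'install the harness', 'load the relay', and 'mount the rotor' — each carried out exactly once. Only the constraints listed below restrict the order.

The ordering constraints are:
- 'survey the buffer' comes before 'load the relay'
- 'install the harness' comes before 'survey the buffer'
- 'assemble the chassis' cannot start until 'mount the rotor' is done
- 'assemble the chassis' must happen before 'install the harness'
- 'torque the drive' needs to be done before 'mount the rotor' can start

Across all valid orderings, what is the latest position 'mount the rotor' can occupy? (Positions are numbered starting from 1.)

2

The tasks that are forced after 'mount the rotor', directly or by a chain of constraints, are 'survey the buffer', 'assemble the chassis', 'install the harness', 'load the relay'. That's 4 tasks.
So at least 4 tasks follow 'mount the rotor', putting 'mount the rotor' no later than position 2. That position is achievable by scheduling everything else first.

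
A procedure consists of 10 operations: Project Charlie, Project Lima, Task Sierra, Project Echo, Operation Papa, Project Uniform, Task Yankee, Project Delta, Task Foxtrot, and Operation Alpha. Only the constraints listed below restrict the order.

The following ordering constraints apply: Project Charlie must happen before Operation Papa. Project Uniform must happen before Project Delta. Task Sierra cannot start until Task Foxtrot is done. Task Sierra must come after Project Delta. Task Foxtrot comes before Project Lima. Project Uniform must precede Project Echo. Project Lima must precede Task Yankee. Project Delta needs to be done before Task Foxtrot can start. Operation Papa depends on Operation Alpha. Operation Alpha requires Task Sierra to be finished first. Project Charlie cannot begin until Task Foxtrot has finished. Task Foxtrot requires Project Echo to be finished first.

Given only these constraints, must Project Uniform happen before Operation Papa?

Yes

There is a constraint chain Project Uniform → Project Echo → Task Foxtrot → Project Charlie → Operation Papa.
Hence Project Uniform necessarily comes before Operation Papa.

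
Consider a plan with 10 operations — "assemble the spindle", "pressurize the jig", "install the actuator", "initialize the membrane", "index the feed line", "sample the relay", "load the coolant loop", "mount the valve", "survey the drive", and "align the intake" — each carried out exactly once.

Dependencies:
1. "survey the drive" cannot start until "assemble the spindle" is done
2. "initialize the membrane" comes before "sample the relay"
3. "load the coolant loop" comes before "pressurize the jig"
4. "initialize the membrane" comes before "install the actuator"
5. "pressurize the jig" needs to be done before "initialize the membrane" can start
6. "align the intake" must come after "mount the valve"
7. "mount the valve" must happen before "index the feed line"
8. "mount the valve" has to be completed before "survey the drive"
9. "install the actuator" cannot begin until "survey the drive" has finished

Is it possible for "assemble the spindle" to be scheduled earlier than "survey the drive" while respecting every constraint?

Yes

Every valid ordering already has "assemble the spindle" before "survey the drive" (the constraints require it), so in particular at least one does.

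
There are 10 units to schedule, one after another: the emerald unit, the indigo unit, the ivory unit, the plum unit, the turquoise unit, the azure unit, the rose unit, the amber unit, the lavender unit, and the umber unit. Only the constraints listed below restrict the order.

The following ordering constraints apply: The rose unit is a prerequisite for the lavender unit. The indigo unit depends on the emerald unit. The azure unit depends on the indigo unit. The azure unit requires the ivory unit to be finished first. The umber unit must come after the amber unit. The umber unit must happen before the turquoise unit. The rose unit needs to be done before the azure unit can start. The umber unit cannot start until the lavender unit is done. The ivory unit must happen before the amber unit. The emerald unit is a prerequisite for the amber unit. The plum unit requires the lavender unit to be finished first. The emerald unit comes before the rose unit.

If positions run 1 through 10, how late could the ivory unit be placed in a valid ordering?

Every unit that must follow the ivory unit has to come after it. Tracing all chains starting from the ivory unit, those units are: the turquoise unit, the azure unit, the amber unit, the umber unit — 4 in total.
With 4 mandatory successors out of 10 units total, the latest slot for the ivory unit is 10−4 = 6, and it's reachable by doing all non-successors before the ivory unit.

6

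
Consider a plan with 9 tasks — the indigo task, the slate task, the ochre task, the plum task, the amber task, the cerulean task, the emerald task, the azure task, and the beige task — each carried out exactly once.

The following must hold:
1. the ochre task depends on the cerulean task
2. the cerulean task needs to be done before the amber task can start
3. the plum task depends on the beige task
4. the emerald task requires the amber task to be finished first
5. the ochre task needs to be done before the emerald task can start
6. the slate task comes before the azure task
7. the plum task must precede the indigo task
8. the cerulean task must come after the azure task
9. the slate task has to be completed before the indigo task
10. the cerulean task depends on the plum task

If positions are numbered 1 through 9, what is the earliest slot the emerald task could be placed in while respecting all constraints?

8

The tasks that are forced before the emerald task, directly or transitively, are the slate task, the ochre task, the plum task, the amber task, the cerulean task, the azure task, the beige task. That's 7 tasks.
With 7 mandatory predecessors, the earliest the emerald task can sit is position 7+1 = 8, and placing just those 7 first achieves it.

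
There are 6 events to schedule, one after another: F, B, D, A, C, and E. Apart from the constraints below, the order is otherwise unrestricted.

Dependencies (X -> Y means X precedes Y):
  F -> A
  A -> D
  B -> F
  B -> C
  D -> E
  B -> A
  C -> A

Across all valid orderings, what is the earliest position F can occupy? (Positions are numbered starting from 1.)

Working backwards through the constraints from F, its only required predecessor is B.
So at minimum 1 event comes before F, putting F no earlier than position 2. That position is achievable by scheduling exactly that predecessor first.

2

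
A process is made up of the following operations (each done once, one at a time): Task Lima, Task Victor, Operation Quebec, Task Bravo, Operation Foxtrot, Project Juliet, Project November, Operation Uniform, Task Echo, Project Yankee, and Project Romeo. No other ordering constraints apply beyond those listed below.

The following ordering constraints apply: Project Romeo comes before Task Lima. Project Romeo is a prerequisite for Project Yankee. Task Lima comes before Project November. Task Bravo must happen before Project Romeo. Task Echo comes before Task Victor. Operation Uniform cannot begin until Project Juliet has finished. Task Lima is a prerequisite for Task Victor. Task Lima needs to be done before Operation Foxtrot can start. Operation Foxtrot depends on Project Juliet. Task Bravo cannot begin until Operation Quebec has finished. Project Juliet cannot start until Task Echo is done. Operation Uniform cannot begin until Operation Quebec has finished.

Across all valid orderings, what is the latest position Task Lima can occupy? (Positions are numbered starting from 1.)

Every operation that must follow Task Lima has to come after it. Tracing all chains starting from Task Lima, those operations are: Task Victor, Operation Foxtrot, Project November — 3 in total.
So at least 3 operations follow Task Lima, putting Task Lima no later than position 8. That position is achievable by scheduling everything else first.

8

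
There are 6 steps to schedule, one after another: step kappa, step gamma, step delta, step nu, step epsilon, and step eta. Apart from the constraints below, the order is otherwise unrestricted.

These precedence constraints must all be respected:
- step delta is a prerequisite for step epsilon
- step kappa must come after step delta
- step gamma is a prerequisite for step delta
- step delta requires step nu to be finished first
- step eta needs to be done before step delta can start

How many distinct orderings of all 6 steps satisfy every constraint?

12

3 steps have no prerequisites (step gamma, step nu, step eta), so any of them could come first.
Systematically extending each partial ordering one step at a time and counting, there are 12 complete orderings.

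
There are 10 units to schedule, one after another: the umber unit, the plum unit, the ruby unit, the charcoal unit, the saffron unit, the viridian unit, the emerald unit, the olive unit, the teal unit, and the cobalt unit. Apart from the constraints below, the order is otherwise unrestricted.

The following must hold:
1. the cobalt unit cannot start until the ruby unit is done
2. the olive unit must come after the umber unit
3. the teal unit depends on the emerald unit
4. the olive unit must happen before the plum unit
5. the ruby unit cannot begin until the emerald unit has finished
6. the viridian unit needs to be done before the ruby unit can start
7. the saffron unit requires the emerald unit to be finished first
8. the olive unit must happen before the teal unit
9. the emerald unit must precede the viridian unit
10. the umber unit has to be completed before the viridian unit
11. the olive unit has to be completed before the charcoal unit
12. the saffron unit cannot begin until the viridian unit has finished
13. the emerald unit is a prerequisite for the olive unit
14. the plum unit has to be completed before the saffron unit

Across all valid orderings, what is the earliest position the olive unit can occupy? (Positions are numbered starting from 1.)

The units that are forced before the olive unit, directly or transitively, are the umber unit, the emerald unit. That's 2 units.
With 2 mandatory predecessors, the earliest the olive unit can sit is position 2+1 = 3, and placing just those 2 first achieves it.

3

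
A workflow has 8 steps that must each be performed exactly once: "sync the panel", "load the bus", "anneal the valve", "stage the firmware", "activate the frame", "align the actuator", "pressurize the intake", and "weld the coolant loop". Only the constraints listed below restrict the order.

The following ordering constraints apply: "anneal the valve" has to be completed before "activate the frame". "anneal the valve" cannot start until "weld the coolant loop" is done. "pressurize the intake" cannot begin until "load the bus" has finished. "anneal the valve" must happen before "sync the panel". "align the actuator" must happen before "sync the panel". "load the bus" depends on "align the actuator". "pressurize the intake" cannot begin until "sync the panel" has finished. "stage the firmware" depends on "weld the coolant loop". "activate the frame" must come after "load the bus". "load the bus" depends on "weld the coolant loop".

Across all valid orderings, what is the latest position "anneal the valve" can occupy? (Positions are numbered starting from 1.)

5

Every step that must follow "anneal the valve" has to come after it. Tracing all chains starting from "anneal the valve", those steps are: "sync the panel", "activate the frame", "pressurize the intake" — 3 in total.
With 3 mandatory successors out of 8 steps total, the latest slot for "anneal the valve" is 8−3 = 5, and it's reachable by doing all non-successors before "anneal the valve".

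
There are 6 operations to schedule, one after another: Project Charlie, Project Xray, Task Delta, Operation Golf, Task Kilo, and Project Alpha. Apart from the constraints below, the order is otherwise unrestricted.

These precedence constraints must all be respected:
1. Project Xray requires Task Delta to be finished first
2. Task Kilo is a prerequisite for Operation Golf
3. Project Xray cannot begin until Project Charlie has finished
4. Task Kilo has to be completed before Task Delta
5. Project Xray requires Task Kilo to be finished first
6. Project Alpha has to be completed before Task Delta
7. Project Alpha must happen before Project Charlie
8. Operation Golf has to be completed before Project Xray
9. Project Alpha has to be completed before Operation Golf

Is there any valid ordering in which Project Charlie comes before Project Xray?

The constraints force Project Charlie before Project Xray, so yes — every valid ordering has Project Charlie earlier.

Yes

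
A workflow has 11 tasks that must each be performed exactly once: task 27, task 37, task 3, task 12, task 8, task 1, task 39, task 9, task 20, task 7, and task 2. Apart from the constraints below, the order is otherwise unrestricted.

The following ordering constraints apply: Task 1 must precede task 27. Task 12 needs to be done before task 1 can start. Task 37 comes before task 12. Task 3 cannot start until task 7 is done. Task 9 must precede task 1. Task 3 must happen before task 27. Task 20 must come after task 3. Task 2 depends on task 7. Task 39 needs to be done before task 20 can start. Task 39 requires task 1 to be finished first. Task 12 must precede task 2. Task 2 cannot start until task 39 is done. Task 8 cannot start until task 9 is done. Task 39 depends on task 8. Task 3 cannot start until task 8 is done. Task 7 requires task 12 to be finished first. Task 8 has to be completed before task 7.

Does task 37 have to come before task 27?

There is a constraint chain task 37 → task 12 → task 1 → task 27.
Hence task 37 necessarily comes before task 27.

Yes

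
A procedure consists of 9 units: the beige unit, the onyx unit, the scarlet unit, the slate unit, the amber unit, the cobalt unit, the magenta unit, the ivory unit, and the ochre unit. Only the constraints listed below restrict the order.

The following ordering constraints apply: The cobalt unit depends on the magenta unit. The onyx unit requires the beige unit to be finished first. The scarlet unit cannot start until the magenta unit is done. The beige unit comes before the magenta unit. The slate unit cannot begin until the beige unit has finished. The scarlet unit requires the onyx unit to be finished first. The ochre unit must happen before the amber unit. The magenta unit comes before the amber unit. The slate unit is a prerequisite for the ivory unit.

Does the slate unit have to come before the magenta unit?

No

No chain of constraints connects the slate unit to the magenta unit in either direction.
So the slate unit can come before the magenta unit or after — it is not forced.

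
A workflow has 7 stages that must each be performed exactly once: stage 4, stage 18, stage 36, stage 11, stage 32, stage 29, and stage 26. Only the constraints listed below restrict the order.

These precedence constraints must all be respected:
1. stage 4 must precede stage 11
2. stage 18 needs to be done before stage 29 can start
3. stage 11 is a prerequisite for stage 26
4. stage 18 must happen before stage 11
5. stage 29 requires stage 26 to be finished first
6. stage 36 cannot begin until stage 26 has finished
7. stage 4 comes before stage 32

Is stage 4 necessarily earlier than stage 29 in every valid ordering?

There is a constraint chain stage 4 → stage 11 → stage 26 → stage 29.
That forces stage 4 before stage 29 in every valid schedule.

Yes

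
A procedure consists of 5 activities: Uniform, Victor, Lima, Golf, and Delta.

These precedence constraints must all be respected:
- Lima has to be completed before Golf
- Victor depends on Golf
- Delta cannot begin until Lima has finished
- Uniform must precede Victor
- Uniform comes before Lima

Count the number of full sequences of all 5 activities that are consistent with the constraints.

3

Only Uniform has no prerequisites, so it must go first.
Systematically extending each partial ordering one activity at a time and counting, there are 3 complete orderings.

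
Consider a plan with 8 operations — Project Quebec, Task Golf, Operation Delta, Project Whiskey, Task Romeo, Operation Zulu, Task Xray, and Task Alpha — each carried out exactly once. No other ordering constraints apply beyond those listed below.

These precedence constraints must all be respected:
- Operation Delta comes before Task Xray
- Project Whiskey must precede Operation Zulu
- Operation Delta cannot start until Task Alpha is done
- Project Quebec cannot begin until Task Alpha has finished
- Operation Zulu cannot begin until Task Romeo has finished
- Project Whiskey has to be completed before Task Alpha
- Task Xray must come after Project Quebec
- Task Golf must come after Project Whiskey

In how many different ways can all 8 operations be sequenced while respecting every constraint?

2 operations have no prerequisites (Project Whiskey, Task Romeo), so any of them could come first.
Enumerating by repeatedly choosing an available operation (one whose prerequisites are all placed) gives 270 distinct complete orderings.

270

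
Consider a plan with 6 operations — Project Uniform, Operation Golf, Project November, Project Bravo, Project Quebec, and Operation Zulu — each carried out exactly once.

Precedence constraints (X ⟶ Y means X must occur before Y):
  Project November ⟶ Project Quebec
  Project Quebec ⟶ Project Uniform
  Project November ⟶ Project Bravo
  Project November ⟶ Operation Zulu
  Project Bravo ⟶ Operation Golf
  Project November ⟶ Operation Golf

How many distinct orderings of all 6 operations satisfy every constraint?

Only Project November has no prerequisites, so it must go first.
Systematically extending each partial ordering one operation at a time and counting, there are 30 complete orderings.

30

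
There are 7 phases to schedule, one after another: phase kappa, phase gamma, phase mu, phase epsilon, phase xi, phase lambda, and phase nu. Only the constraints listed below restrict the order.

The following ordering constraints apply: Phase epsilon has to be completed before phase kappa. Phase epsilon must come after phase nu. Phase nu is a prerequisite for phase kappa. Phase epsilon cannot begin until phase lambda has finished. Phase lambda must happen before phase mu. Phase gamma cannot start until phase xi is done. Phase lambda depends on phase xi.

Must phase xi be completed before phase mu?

There is a constraint chain phase xi → phase lambda → phase mu.
That forces phase xi before phase mu in every valid schedule.

Yes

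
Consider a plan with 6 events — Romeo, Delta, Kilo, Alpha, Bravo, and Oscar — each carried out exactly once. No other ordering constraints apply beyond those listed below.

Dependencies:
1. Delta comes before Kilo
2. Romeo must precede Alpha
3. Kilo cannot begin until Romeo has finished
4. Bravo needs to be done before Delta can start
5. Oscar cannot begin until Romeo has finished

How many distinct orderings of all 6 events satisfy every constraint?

2 events have no prerequisites (Romeo, Bravo), so any of them could come first.
Counting all ways to extend the partial order to a total order gives 38.

38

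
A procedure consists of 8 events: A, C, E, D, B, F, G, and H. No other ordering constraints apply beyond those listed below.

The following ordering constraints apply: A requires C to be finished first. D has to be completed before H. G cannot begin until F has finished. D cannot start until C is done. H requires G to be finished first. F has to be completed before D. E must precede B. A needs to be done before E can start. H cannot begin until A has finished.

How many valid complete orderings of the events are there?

The events with no prerequisites are C, F; any of them can be placed first.
Counting all ways to extend the partial order to a total order gives 115.

115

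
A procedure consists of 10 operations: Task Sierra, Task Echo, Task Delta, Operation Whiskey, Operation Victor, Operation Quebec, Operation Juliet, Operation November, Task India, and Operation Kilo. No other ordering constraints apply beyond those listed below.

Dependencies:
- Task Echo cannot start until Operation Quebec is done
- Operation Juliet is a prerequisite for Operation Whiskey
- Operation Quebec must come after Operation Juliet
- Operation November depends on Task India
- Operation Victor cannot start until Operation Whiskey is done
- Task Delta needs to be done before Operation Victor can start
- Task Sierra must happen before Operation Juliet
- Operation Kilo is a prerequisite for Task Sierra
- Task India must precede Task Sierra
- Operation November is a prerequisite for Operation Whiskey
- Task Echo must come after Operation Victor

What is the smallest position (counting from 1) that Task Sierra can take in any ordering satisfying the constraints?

3

Working backwards through the constraints from Task Sierra, its full set of required predecessors is Task India, Operation Kilo — 2 of them.
So at minimum 2 operations come before Task Sierra, putting Task Sierra no earlier than position 3. That position is achievable by scheduling exactly those predecessors first.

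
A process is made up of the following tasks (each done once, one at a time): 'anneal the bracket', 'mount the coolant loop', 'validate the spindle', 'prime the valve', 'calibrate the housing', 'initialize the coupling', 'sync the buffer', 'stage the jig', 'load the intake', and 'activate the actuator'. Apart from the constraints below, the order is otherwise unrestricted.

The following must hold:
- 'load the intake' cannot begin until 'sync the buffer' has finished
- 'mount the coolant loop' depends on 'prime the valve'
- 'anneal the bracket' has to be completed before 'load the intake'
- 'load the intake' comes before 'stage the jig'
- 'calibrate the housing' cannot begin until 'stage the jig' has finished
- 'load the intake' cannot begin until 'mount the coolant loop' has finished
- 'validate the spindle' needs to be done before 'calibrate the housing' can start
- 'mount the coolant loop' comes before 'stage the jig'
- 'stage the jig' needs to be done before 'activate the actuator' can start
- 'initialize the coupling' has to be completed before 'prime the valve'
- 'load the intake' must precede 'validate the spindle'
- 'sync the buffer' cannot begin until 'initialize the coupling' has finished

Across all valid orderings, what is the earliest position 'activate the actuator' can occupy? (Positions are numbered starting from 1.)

Working backwards through the constraints from 'activate the actuator', its full set of required predecessors is 'anneal the bracket', 'mount the coolant loop', 'prime the valve', 'initialize the coupling', 'sync the buffer', 'stage the jig', 'load the intake' — 7 of them.
With 7 mandatory predecessors, the earliest 'activate the actuator' can sit is position 7+1 = 8, and placing just those 7 first achieves it.

8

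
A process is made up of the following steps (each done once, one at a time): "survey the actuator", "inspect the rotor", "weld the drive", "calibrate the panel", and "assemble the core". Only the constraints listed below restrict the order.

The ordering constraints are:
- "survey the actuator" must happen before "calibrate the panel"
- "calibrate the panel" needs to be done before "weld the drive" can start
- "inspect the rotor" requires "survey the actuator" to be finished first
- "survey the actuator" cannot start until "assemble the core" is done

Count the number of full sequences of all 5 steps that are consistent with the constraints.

3

"assemble the core" is the only step with nothing required before it, so every ordering starts there.
Systematically extending each partial ordering one step at a time and counting, there are 3 complete orderings.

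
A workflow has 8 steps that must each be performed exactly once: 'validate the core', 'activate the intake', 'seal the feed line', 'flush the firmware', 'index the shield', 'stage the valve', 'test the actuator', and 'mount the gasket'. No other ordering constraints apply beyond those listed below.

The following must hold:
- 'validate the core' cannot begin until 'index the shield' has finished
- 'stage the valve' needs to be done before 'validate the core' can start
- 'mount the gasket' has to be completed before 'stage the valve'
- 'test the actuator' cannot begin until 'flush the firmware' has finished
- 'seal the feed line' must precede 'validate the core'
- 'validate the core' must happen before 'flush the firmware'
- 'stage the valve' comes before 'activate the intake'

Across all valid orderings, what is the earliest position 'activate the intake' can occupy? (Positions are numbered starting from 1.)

Every step that must precede 'activate the intake' has to come before it. Tracing all chains that end at 'activate the intake', those steps are: 'stage the valve', 'mount the gasket' — 2 in total.
With 2 mandatory predecessors, the earliest 'activate the intake' can sit is position 2+1 = 3, and placing just those 2 first achieves it.

3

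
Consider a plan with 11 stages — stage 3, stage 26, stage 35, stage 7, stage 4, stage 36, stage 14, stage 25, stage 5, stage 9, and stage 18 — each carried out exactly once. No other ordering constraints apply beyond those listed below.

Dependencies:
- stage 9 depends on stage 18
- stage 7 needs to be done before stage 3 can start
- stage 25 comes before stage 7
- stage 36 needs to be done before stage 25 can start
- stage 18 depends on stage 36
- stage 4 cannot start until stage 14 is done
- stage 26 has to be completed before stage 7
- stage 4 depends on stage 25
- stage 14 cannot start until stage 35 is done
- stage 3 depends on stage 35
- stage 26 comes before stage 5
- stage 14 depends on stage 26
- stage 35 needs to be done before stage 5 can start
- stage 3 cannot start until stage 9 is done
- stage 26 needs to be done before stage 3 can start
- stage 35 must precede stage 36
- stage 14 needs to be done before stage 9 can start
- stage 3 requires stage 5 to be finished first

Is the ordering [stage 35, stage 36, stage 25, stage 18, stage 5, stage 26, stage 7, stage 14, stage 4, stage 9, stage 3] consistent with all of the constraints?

Here stage 26 comes after stage 5.
That contradicts the constraint that stage 26 must precede stage 5.

No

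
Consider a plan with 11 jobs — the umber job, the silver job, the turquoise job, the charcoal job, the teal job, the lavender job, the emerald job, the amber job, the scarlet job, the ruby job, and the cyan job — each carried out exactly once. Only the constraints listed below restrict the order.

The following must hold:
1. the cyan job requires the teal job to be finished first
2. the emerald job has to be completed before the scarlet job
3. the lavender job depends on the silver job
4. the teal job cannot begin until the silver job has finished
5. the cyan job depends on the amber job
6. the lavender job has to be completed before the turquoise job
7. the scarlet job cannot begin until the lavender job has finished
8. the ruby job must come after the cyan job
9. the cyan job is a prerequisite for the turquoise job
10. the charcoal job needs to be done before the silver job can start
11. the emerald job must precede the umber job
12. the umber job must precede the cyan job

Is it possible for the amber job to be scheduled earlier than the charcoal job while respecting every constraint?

The constraints leave the amber job and the charcoal job unordered relative to each other; nothing requires the charcoal job earlier.
So a valid ordering placing the amber job earlier than the charcoal job exists.

Yes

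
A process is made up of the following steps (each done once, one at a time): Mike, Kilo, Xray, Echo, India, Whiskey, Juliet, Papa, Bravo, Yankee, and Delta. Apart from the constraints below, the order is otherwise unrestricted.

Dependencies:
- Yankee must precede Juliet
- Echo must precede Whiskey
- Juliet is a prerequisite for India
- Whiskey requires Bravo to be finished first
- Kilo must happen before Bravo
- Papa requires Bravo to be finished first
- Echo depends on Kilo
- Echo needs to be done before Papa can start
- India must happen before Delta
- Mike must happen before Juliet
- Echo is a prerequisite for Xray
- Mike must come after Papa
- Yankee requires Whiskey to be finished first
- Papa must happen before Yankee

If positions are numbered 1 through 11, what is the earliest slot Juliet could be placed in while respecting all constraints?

Every step that must precede Juliet has to come before it. Tracing all chains that end at Juliet, those steps are: Mike, Kilo, Echo, Whiskey, Papa, Bravo, Yankee — 7 in total.
So at minimum 7 steps come before Juliet, putting Juliet no earlier than position 8. That position is achievable by scheduling exactly those predecessors first.

8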